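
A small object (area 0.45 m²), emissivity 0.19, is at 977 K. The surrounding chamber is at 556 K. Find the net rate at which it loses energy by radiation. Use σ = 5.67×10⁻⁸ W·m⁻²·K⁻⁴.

Q ≈ 3950 W

Q = εσA(T⁴ − T_s⁴). T⁴ − T_s⁴ = (977)⁴ − (556)⁴ = 9.11×10^11 − 9.56×10^10 = 8.16×10^11 K⁴.
Q = 0.19 × 5.67×10⁻⁸ × 0.450 × 8.16×10^11 = 3950 W.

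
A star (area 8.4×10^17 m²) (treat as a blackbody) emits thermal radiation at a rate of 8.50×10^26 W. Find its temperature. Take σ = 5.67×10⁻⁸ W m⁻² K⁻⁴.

From P = σAT⁴, T = (P / σA)^(1/4) = (8.50×10^26 / (5.67×10⁻⁸ × 8.40×10^17))^(1/4).
T = (1.78×10^16)^(1/4) = 11600 K.

T ≈ 11600 K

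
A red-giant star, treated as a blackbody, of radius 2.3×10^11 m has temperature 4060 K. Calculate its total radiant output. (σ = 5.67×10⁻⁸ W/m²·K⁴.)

P ≈ 1.02×10^31 W

A = 4πr² = 4π × (2.3×10^11)² = 6.65×10^23 m².
P = σAT⁴ = 5.67×10⁻⁸ × 6.65×10^23 × (4060)⁴ = 5.67×10⁻⁸ × 6.65×10^23 × 2.72×10^14.
P = 1.02×10^31 W.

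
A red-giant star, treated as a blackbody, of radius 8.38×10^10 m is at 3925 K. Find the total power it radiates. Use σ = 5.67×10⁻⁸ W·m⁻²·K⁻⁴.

P ≈ 1.19×10^30 W

A = 4πr² = 4π × (8.38×10^10)² = 8.82×10^22 m².
P = σAT⁴ = 5.67×10⁻⁸ × 8.82×10^22 × (3925)⁴ = 5.67×10⁻⁸ × 8.82×10^22 × 2.37×10^14.
P = 1.19×10^30 W.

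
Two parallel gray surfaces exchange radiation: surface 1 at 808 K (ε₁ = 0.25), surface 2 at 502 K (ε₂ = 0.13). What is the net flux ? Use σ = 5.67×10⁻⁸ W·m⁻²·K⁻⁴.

For two large parallel gray plates, q = σ(T₁⁴ − T₂⁴) / (1/ε₁ + 1/ε₂ − 1).
1/ε₁ + 1/ε₂ − 1 = 1/0.25 + 1/0.13 − 1 = 10.69.
T₁⁴ − T₂⁴ = 4.26×10^11 − 6.35×10^10 = 3.63×10^11 K⁴.
q = 5.67×10⁻⁸ × 3.63×10^11 / 10.69 = 1920 W/m².

q ≈ 1920 W/m²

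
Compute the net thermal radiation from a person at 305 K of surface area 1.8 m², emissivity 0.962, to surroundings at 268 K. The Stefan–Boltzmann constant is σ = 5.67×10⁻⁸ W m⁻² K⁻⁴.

Q ≈ 343 W

Q = εσA(T⁴ − T_s⁴). T⁴ − T_s⁴ = (305)⁴ − (268)⁴ = 8.65×10^9 − 5.16×10^9 = 3.49×10^9 K⁴.
Q = 0.962 × 5.67×10⁻⁸ × 1.80 × 3.49×10^9 = 343 W.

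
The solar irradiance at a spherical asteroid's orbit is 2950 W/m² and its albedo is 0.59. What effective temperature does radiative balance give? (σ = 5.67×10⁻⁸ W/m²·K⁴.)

T ≈ 270 K

Power absorbed = (1−a)S·πR²; power emitted = 4πR²σT⁴. Equating and cancelling πR²:
T = ((1−a)S / 4σ)^(1/4) = (1210 / (4 × 5.67×10⁻⁸))^(1/4) = (5.33×10^9)^(1/4).
T = 270 K.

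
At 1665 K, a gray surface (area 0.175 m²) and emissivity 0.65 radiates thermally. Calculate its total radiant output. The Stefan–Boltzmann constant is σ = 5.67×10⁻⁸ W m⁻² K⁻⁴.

P ≈ 49600 W

P = εσAT⁴ = 0.65 × 5.67×10⁻⁸ × 0.175 × (1665)⁴ = 0.65 × 5.67×10⁻⁸ × 0.175 × 7.69×10^12.
P = 49600 W.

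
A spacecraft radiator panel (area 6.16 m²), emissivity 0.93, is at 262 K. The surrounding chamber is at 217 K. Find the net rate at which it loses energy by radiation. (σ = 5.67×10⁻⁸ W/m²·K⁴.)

Q = εσA(T⁴ − T_s⁴). T⁴ − T_s⁴ = (262)⁴ − (217)⁴ = 4.71×10^9 − 2.22×10^9 = 2.49×10^9 K⁴.
Q = 0.93 × 5.67×10⁻⁸ × 6.16 × 2.49×10^9 = 810 W.

Q ≈ 810 W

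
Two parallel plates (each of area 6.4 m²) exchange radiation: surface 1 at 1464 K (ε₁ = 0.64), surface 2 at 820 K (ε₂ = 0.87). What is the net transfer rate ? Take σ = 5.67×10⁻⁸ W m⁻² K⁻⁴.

Q ≈ 8.78×10^5 W

For two large parallel gray plates, q = σ(T₁⁴ − T₂⁴) / (1/ε₁ + 1/ε₂ − 1).
1/ε₁ + 1/ε₂ − 1 = 1/0.64 + 1/0.87 − 1 = 1.712.
T₁⁴ − T₂⁴ = 4.59×10^12 − 4.52×10^11 = 4.14×10^12 K⁴.
q = 5.67×10⁻⁸ × 4.14×10^12 / 1.712 = 1.37×10^5 W/m².
Q = q·A = 1.37×10^5 × 6.4 = 8.78×10^5 W.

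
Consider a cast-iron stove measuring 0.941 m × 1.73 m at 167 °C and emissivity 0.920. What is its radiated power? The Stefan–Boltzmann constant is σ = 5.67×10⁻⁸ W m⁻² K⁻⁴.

P ≈ 3180 W

A = 0.941 × 1.73 = 1.63 m².
167 °C = 440 K.
P = εσAT⁴ = 0.920 × 5.67×10⁻⁸ × 1.63 × (440)⁴ = 0.920 × 5.67×10⁻⁸ × 1.63 × 3.75×10^10.
P = 3180 W.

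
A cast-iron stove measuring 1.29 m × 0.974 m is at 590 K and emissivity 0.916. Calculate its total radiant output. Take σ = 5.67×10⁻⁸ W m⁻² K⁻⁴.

P ≈ 7910 W

A = 1.29 × 0.974 = 1.26 m².
Stefan–Boltzmann: P = εσAT⁴ = 0.916 × 5.67×10⁻⁸ × 1.26 × (590)⁴ = 0.916 × 5.67×10⁻⁸ × 1.26 × 1.21×10^11.
P = 7910 W.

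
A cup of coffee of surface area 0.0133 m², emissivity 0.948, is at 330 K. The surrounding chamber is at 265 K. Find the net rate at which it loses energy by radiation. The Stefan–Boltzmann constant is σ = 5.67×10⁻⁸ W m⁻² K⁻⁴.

Q ≈ 4.95 W

Q = εσA(T⁴ − T_s⁴). T⁴ − T_s⁴ = (330)⁴ − (265)⁴ = 1.19×10^10 − 4.93×10^9 = 6.93×10^9 K⁴.
Q = 0.948 × 5.67×10⁻⁸ × 0.0133 × 6.93×10^9 = 4.95 W.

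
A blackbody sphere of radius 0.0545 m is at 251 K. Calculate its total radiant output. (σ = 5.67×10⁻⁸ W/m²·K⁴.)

P ≈ 8.40 W

A = 4πr² = 4π × (0.0545)² = 0.0373 m².
P = σAT⁴ = 5.67×10⁻⁸ × 0.0373 × (251)⁴ = 5.67×10⁻⁸ × 0.0373 × 3.97×10^9.
P = 8.40 W.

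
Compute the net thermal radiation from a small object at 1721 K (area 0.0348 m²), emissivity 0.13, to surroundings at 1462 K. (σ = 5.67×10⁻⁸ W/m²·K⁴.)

Q = εσA(T⁴ − T_s⁴). T⁴ − T_s⁴ = (1721)⁴ − (1462)⁴ = 8.77×10^12 − 4.57×10^12 = 4.20×10^12 K⁴.
Q = 0.13 × 5.67×10⁻⁸ × 0.0348 × 4.20×10^12 = 1080 W.

Q ≈ 1080 W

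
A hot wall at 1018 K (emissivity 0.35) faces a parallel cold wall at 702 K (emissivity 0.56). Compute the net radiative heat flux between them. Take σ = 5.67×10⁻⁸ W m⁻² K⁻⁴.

For two large parallel gray plates, q = σ(T₁⁴ − T₂⁴) / (1/ε₁ + 1/ε₂ − 1).
1/ε₁ + 1/ε₂ − 1 = 1/0.35 + 1/0.56 − 1 = 3.643.
T₁⁴ − T₂⁴ = 1.07×10^12 − 2.43×10^11 = 8.31×10^11 K⁴.
q = 5.67×10⁻⁸ × 8.31×10^11 / 3.643 = 12900 W/m².

q ≈ 12900 W/m²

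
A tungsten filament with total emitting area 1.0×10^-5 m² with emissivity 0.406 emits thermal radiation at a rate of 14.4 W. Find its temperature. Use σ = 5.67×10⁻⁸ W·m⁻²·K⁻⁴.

T ≈ 2810 K

From P = εσAT⁴, T = (P / εσA)^(1/4) = (14.4 / (0.406 × 5.67×10⁻⁸ × 1.00×10^-5))^(1/4).
T = (6.26×10^13)^(1/4) = 2810 K.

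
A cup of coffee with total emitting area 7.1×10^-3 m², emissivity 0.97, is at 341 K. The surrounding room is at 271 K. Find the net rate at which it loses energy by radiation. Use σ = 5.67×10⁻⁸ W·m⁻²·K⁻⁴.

Q = εσA(T⁴ − T_s⁴). T⁴ − T_s⁴ = (341)⁴ − (271)⁴ = 1.35×10^10 − 5.39×10^9 = 8.13×10^9 K⁴.
Q = 0.97 × 5.67×10⁻⁸ × 7.10×10^-3 × 8.13×10^9 = 3.17 W.

Q ≈ 3.17 W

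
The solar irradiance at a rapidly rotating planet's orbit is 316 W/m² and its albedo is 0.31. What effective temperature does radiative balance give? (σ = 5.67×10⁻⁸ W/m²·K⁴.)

T ≈ 176 K

Power absorbed = (1−a)S·πR²; power emitted = 4πR²σT⁴. Equating and cancelling πR²:
T = ((1−a)S / 4σ)^(1/4) = (218 / (4 × 5.67×10⁻⁸))^(1/4) = (9.61×10^8)^(1/4).
T = 176 K.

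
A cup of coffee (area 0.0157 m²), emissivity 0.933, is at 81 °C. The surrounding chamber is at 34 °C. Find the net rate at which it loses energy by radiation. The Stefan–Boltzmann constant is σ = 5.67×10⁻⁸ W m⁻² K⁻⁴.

Convert: 81 °C = 354 K; 34 °C = 307 K.
Q = εσA(T⁴ − T_s⁴). T⁴ − T_s⁴ = (354)⁴ − (307)⁴ = 1.57×10^10 − 8.88×10^9 = 6.82×10^9 K⁴.
Q = 0.933 × 5.67×10⁻⁸ × 0.0157 × 6.82×10^9 = 5.67 W.

Q ≈ 5.67 W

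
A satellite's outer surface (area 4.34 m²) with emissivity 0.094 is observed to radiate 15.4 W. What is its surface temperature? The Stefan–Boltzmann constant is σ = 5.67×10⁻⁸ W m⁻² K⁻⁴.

T ≈ 161 K

From P = εσAT⁴, T = (P / εσA)^(1/4) = (15.4 / (0.094 × 5.67×10⁻⁸ × 4.34))^(1/4).
T = (6.66×10^8)^(1/4) = 161 K.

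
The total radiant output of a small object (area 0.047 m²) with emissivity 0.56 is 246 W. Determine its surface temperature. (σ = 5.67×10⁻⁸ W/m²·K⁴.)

From P = εσAT⁴, T = (P / εσA)^(1/4) = (246 / (0.56 × 5.67×10⁻⁸ × 0.0470))^(1/4).
T = (1.65×10^11)^(1/4) = 637 K.

T ≈ 637 K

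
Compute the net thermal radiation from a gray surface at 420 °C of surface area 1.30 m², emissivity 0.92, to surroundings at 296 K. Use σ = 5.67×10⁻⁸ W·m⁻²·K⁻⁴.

Convert: 420 °C = 693 K.
Q = εσA(T⁴ − T_s⁴). T⁴ − T_s⁴ = (693)⁴ − (296)⁴ = 2.31×10^11 − 7.68×10^9 = 2.23×10^11 K⁴.
Q = 0.92 × 5.67×10⁻⁸ × 1.30 × 2.23×10^11 = 15100 W.

Q ≈ 15100 W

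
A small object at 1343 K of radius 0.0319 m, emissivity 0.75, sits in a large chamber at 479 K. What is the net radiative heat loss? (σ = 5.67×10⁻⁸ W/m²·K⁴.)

A = 4πr² = 4π × (0.0319)² = 0.0128 m².
Q = εσA(T⁴ − T_s⁴). T⁴ − T_s⁴ = (1343)⁴ − (479)⁴ = 3.25×10^12 − 5.26×10^10 = 3.20×10^12 K⁴.
Q = 0.75 × 5.67×10⁻⁸ × 0.0128 × 3.20×10^12 = 1740 W.

Q ≈ 1740 W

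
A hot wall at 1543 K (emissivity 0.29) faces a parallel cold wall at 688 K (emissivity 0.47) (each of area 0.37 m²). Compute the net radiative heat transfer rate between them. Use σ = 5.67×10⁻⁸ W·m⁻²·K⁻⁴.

Q ≈ 25000 W

For two large parallel gray plates, q = σ(T₁⁴ − T₂⁴) / (1/ε₁ + 1/ε₂ − 1).
1/ε₁ + 1/ε₂ − 1 = 1/0.29 + 1/0.47 − 1 = 4.576.
T₁⁴ − T₂⁴ = 5.67×10^12 − 2.24×10^11 = 5.44×10^12 K⁴.
q = 5.67×10⁻⁸ × 5.44×10^12 / 4.576 = 67500 W/m².
Q = q·A = 67500 × 0.37 = 25000 W.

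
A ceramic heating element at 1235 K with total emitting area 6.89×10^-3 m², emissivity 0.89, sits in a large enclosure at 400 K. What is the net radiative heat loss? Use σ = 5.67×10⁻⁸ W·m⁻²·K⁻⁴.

Q ≈ 800 W

Q = εσA(T⁴ − T_s⁴). T⁴ − T_s⁴ = (1235)⁴ − (400)⁴ = 2.33×10^12 − 2.56×10^10 = 2.30×10^12 K⁴.
Q = 0.89 × 5.67×10⁻⁸ × 6.89×10^-3 × 2.30×10^12 = 800 W.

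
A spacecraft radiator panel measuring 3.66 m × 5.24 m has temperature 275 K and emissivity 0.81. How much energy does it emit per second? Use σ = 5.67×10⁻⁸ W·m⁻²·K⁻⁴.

A = 3.66 × 5.24 = 19.2 m².
P = εσAT⁴ = 0.81 × 5.67×10⁻⁸ × 19.2 × (275)⁴ = 0.81 × 5.67×10⁻⁸ × 19.2 × 5.72×10^9.
P = 5040 W.

P ≈ 5040 W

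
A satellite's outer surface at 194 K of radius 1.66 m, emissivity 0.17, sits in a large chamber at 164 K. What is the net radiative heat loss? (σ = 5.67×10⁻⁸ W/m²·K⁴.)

Q ≈ 231 W

A = 4πr² = 4π × (1.66)² = 34.6 m².
Q = εσA(T⁴ − T_s⁴). T⁴ − T_s⁴ = (194)⁴ − (164)⁴ = 1.42×10^9 − 7.23×10^8 = 6.93×10^8 K⁴.
Q = 0.17 × 5.67×10⁻⁸ × 34.6 × 6.93×10^8 = 231 W.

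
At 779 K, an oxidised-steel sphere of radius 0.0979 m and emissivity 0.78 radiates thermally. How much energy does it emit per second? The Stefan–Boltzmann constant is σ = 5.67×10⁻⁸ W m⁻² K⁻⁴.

P ≈ 1960 W

A = 4πr² = 4π × (0.0979)² = 0.120 m².
P = εσAT⁴ = 0.78 × 5.67×10⁻⁸ × 0.120 × (779)⁴ = 0.78 × 5.67×10⁻⁸ × 0.120 × 3.68×10^11.
P = 1960 W.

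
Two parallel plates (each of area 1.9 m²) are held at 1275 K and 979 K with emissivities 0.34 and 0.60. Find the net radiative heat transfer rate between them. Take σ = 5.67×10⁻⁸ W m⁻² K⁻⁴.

For two large parallel gray plates, q = σ(T₁⁴ − T₂⁴) / (1/ε₁ + 1/ε₂ − 1).
1/ε₁ + 1/ε₂ − 1 = 1/0.34 + 1/0.60 − 1 = 3.608.
T₁⁴ − T₂⁴ = 2.64×10^12 − 9.19×10^11 = 1.72×10^12 K⁴.
q = 5.67×10⁻⁸ × 1.72×10^12 / 3.608 = 27100 W/m².
Q = q·A = 27100 × 1.9 = 51500 W.

Q ≈ 51500 W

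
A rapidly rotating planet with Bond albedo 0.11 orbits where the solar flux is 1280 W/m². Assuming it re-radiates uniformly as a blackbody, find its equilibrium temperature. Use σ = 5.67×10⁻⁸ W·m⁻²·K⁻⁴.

Power absorbed = (1−a)S·πR²; power emitted = 4πR²σT⁴. Equating and cancelling πR²:
T = ((1−a)S / 4σ)^(1/4) = (1140 / (4 × 5.67×10⁻⁸))^(1/4) = (5.02×10^9)^(1/4).
T = 266 K.

T ≈ 266 K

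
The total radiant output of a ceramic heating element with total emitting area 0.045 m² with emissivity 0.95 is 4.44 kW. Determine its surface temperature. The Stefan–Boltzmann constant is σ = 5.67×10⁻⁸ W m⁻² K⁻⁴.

T ≈ 1160 K

From P = εσAT⁴, T = (P / εσA)^(1/4) = (4440 / (0.95 × 5.67×10⁻⁸ × 0.0450))^(1/4).
T = (1.83×10^12)^(1/4) = 1160 K.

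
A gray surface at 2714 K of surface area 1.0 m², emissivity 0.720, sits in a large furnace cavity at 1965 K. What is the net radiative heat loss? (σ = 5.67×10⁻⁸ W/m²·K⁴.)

Q = εσA(T⁴ − T_s⁴). T⁴ − T_s⁴ = (2714)⁴ − (1965)⁴ = 5.43×10^13 − 1.49×10^13 = 3.93×10^13 K⁴.
Q = 0.720 × 5.67×10⁻⁸ × 1.00 × 3.93×10^13 = 1.61×10^6 W.

Q ≈ 1.61×10^6 W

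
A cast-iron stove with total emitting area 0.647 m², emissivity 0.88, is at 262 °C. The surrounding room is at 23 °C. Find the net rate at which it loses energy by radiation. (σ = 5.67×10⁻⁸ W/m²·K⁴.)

Convert: 262 °C = 535 K; 23 °C = 296 K.
Q = εσA(T⁴ − T_s⁴). T⁴ − T_s⁴ = (535)⁴ − (296)⁴ = 8.19×10^10 − 7.68×10^9 = 7.42×10^10 K⁴.
Q = 0.88 × 5.67×10⁻⁸ × 0.647 × 7.42×10^10 = 2400 W.

Q ≈ 2400 W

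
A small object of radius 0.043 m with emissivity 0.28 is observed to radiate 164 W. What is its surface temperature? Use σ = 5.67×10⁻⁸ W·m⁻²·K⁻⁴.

T ≈ 817 K

A = 4πr² = 4π × (0.043)² = 0.0232 m².
From P = εσAT⁴, T = (P / εσA)^(1/4) = (164 / (0.28 × 5.67×10⁻⁸ × 0.0232))^(1/4).
T = (4.45×10^11)^(1/4) = 817 K.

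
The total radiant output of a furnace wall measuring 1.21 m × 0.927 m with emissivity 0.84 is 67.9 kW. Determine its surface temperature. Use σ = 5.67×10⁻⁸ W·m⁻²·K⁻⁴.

T ≈ 1060 K

A = 1.21 × 0.927 = 1.12 m².
From P = εσAT⁴, T = (P / εσA)^(1/4) = (67900 / (0.84 × 5.67×10⁻⁸ × 1.12))^(1/4).
T = (1.27×10^12)^(1/4) = 1060 K.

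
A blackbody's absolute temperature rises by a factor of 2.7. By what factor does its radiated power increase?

P ∝ T⁴, so the power scales as (2.7)⁴ = 53.1.

factor ≈ 53.1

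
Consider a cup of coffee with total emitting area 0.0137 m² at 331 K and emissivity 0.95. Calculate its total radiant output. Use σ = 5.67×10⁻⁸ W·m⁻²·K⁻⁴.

Stefan–Boltzmann: P = εσAT⁴ = 0.95 × 5.67×10⁻⁸ × 0.0137 × (331)⁴ = 0.95 × 5.67×10⁻⁸ × 0.0137 × 1.20×10^10.
P = 8.86 W.

P ≈ 8.86 W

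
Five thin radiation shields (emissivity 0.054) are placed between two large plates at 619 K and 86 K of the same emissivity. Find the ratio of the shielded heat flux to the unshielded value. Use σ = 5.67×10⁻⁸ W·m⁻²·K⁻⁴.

ratio ≈ 0.167

With N identical shields there are N+1 = 6 gaps in series, each with the same radiative resistance, so the flux falls to 1/(N+1) of its unshielded value.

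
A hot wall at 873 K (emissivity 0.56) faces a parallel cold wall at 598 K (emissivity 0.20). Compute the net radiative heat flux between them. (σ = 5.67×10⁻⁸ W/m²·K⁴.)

For two large parallel gray plates, q = σ(T₁⁴ − T₂⁴) / (1/ε₁ + 1/ε₂ − 1).
1/ε₁ + 1/ε₂ − 1 = 1/0.56 + 1/0.20 − 1 = 5.786.
T₁⁴ − T₂⁴ = 5.81×10^11 − 1.28×10^11 = 4.53×10^11 K⁴.
q = 5.67×10⁻⁸ × 4.53×10^11 / 5.786 = 4440 W/m².

q ≈ 4440 W/m²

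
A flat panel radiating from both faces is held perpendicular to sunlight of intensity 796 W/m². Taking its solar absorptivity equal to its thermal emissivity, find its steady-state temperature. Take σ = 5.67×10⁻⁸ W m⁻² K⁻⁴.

Absorbed flux αS = emitted flux 2εσT⁴ per unit area; with α = ε this gives T = (S/2σ)^(1/4).
T = (796 / (2 × 5.67×10⁻⁸))^(1/4) = (7.02×10^9)^(1/4).
T = 289 K.

T ≈ 289 K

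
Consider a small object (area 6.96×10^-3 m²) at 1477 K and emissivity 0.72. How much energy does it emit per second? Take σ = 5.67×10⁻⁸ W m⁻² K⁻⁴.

P = εσAT⁴ = 0.72 × 5.67×10⁻⁸ × 6.96×10^-3 × (1477)⁴ = 0.72 × 5.67×10⁻⁸ × 6.96×10^-3 × 4.76×10^12.
P = 1350 W.

P ≈ 1350 W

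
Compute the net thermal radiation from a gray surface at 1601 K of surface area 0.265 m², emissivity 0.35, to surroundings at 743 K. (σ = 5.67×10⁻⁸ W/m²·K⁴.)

Q ≈ 32900 W

Q = εσA(T⁴ − T_s⁴). T⁴ − T_s⁴ = (1601)⁴ − (743)⁴ = 6.57×10^12 − 3.05×10^11 = 6.27×10^12 K⁴.
Q = 0.35 × 5.67×10⁻⁸ × 0.265 × 6.27×10^12 = 32900 W.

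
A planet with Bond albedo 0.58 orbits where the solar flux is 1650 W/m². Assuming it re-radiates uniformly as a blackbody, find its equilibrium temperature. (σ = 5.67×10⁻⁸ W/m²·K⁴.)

Power absorbed = (1−a)S·πR²; power emitted = 4πR²σT⁴. Equating and cancelling πR²:
T = ((1−a)S / 4σ)^(1/4) = (693 / (4 × 5.67×10⁻⁸))^(1/4) = (3.06×10^9)^(1/4).
T = 235 K.

T ≈ 235 K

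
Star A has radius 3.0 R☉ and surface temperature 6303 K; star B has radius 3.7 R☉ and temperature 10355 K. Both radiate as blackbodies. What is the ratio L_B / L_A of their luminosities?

L_B/L_A ≈ 11.1

L = 4πR²σT⁴ ∝ R²T⁴, so L_B/L_A = (3.7/3.0)² × (10355/6303)⁴ = 1.52 × 7.28 = 11.1.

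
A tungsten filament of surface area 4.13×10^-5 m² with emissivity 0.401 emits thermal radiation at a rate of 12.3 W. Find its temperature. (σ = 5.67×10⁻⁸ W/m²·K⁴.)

From P = εσAT⁴, T = (P / εσA)^(1/4) = (12.3 / (0.401 × 5.67×10⁻⁸ × 4.13×10^-5))^(1/4).
T = (1.31×10^13)^(1/4) = 1900 K.

T ≈ 1900 K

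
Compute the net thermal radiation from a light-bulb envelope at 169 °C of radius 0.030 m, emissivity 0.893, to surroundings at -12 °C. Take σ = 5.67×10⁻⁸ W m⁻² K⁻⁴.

A = 4πr² = 4π × (0.030)² = 0.0113 m².
Convert: 169 °C = 442 K; -12 °C = 261 K.
Q = εσA(T⁴ − T_s⁴). T⁴ − T_s⁴ = (442)⁴ − (261)⁴ = 3.82×10^10 − 4.64×10^9 = 3.35×10^10 K⁴.
Q = 0.893 × 5.67×10⁻⁸ × 0.0113 × 3.35×10^10 = 19.2 W.

Q ≈ 19.2 W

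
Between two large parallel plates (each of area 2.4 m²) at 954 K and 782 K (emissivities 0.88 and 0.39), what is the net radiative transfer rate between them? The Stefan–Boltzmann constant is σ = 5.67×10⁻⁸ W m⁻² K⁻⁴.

For two large parallel gray plates, q = σ(T₁⁴ − T₂⁴) / (1/ε₁ + 1/ε₂ − 1).
1/ε₁ + 1/ε₂ − 1 = 1/0.88 + 1/0.39 − 1 = 2.700.
T₁⁴ − T₂⁴ = 8.28×10^11 − 3.74×10^11 = 4.54×10^11 K⁴.
q = 5.67×10⁻⁸ × 4.54×10^11 / 2.700 = 9540 W/m².
Q = q·A = 9540 × 2.4 = 22900 W.

Q ≈ 22900 W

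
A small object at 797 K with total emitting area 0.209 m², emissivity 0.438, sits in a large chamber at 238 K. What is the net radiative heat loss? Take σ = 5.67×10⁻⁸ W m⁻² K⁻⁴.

Q ≈ 2080 W

Q = εσA(T⁴ − T_s⁴). T⁴ − T_s⁴ = (797)⁴ − (238)⁴ = 4.03×10^11 − 3.21×10^9 = 4.00×10^11 K⁴.
Q = 0.438 × 5.67×10⁻⁸ × 0.209 × 4.00×10^11 = 2080 W.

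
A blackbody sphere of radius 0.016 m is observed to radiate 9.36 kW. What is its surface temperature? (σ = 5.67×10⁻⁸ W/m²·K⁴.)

A = 4πr² = 4π × (0.016)² = 3.22×10^-3 m².
From P = σAT⁴, T = (P / σA)^(1/4) = (9360 / (5.67×10⁻⁸ × 3.22×10^-3))^(1/4).
T = (5.13×10^13)^(1/4) = 2680 K.

T ≈ 2680 K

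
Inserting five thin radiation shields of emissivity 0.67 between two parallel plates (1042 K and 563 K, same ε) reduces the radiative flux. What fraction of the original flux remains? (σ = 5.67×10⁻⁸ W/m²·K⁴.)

ratio ≈ 0.167

With N identical shields there are N+1 = 6 gaps in series, each with the same radiative resistance, so the flux falls to 1/(N+1) of its unshielded value.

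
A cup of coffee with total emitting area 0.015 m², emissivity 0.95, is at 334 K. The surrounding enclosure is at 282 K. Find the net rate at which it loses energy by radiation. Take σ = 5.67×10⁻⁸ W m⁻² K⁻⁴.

Q = εσA(T⁴ − T_s⁴). T⁴ − T_s⁴ = (334)⁴ − (282)⁴ = 1.24×10^10 − 6.32×10^9 = 6.12×10^9 K⁴.
Q = 0.95 × 5.67×10⁻⁸ × 0.0150 × 6.12×10^9 = 4.95 W.

Q ≈ 4.95 W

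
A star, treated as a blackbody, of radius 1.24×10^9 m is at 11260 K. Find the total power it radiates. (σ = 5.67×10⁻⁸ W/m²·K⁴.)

A = 4πr² = 4π × (1.24×10^9)² = 1.93×10^19 m².
P = σAT⁴ = 5.67×10⁻⁸ × 1.93×10^19 × (11260)⁴ = 5.67×10⁻⁸ × 1.93×10^19 × 1.61×10^16.
P = 1.76×10^28 W.

P ≈ 1.76×10^28 W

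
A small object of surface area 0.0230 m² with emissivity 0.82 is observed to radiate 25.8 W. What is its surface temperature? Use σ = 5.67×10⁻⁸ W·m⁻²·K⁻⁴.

From P = εσAT⁴, T = (P / εσA)^(1/4) = (25.8 / (0.82 × 5.67×10⁻⁸ × 0.0230))^(1/4).
T = (2.41×10^10)^(1/4) = 394 K.

T ≈ 394 K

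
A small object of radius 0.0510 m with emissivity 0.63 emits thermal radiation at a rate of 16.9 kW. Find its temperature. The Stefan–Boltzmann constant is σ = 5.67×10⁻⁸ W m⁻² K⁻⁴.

T ≈ 1950 K

A = 4πr² = 4π × (0.0510)² = 0.0327 m².
From P = εσAT⁴, T = (P / εσA)^(1/4) = (16900 / (0.63 × 5.67×10⁻⁸ × 0.0327))^(1/4).
T = (1.45×10^13)^(1/4) = 1950 K.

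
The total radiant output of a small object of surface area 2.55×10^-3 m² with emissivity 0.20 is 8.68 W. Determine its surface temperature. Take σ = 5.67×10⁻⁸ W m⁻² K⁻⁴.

From P = εσAT⁴, T = (P / εσA)^(1/4) = (8.68 / (0.20 × 5.67×10⁻⁸ × 2.55×10^-3))^(1/4).
T = (3.00×10^11)^(1/4) = 740 K.

T ≈ 740 K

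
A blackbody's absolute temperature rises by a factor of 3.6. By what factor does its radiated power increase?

factor ≈ 168

P ∝ T⁴, so the power scales as (3.6)⁴ = 168.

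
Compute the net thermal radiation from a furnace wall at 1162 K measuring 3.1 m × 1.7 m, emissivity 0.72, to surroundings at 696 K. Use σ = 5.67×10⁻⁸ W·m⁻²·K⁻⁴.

Q ≈ 3.42×10^5 W

A = 3.1 × 1.7 = 5.27 m².
Q = εσA(T⁴ − T_s⁴). T⁴ − T_s⁴ = (1162)⁴ − (696)⁴ = 1.82×10^12 − 2.35×10^11 = 1.59×10^12 K⁴.
Q = 0.72 × 5.67×10⁻⁸ × 5.27 × 1.59×10^12 = 3.42×10^5 W.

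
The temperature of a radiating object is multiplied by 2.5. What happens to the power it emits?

factor ≈ 39.1

P ∝ T⁴, so the power scales as (2.5)⁴ = 39.1.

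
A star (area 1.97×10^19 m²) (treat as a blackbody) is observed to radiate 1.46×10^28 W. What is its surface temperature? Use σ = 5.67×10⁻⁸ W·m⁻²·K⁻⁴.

T ≈ 10700 K

From P = σAT⁴, T = (P / σA)^(1/4) = (1.46×10^28 / (5.67×10⁻⁸ × 1.97×10^19))^(1/4).
T = (1.31×10^16)^(1/4) = 10700 K.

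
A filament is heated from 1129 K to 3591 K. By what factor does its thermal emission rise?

P ∝ T⁴, so the ratio is (3591/1129)⁴ = (3.181)⁴ = 102.

ratio ≈ 102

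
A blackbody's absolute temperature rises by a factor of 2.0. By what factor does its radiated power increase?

factor ≈ 16.0

P ∝ T⁴, so the power scales as (2.0)⁴ = 16.0.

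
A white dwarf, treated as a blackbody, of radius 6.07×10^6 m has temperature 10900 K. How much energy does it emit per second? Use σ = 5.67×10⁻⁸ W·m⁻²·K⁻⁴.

P ≈ 3.71×10^23 W

A = 4πr² = 4π × (6.07×10^6)² = 4.63×10^14 m².
P = σAT⁴ = 5.67×10⁻⁸ × 4.63×10^14 × (10900)⁴ = 5.67×10⁻⁸ × 4.63×10^14 × 1.41×10^16.
P = 3.71×10^23 W.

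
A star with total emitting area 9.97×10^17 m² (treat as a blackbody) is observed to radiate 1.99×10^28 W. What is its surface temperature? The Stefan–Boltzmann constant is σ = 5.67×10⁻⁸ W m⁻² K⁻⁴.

From P = σAT⁴, T = (P / σA)^(1/4) = (1.99×10^28 / (5.67×10⁻⁸ × 9.97×10^17))^(1/4).
T = (3.52×10^17)^(1/4) = 24400 K.

T ≈ 24400 K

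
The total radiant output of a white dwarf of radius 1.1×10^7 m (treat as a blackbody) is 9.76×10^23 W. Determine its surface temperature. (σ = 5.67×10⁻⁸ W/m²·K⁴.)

T ≈ 10300 K

A = 4πr² = 4π × (1.1×10^7)² = 1.52×10^15 m².
From P = σAT⁴, T = (P / σA)^(1/4) = (9.76×10^23 / (5.67×10⁻⁸ × 1.52×10^15))^(1/4).
T = (1.13×10^16)^(1/4) = 10300 K.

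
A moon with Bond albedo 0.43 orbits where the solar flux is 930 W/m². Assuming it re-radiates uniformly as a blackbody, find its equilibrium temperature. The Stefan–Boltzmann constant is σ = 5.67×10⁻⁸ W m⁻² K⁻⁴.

T ≈ 220 K

Power absorbed = (1−a)S·πR²; power emitted = 4πR²σT⁴. Equating and cancelling πR²:
T = ((1−a)S / 4σ)^(1/4) = (530 / (4 × 5.67×10⁻⁸))^(1/4) = (2.34×10^9)^(1/4).
T = 220 K.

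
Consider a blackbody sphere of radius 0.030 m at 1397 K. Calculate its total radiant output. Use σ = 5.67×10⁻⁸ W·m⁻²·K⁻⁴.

P ≈ 2440 W

A = 4πr² = 4π × (0.030)² = 0.0113 m².
P = σAT⁴ = 5.67×10⁻⁸ × 0.0113 × (1397)⁴ = 5.67×10⁻⁸ × 0.0113 × 3.81×10^12.
P = 2440 W.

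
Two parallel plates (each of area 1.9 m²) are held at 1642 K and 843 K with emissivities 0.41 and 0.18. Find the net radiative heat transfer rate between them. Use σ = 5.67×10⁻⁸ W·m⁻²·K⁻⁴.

Q ≈ 1.04×10^5 W

For two large parallel gray plates, q = σ(T₁⁴ − T₂⁴) / (1/ε₁ + 1/ε₂ − 1).
1/ε₁ + 1/ε₂ − 1 = 1/0.41 + 1/0.18 − 1 = 6.995.
T₁⁴ − T₂⁴ = 7.27×10^12 − 5.05×10^11 = 6.76×10^12 K⁴.
q = 5.67×10⁻⁸ × 6.76×10^12 / 6.995 = 54800 W/m².
Q = q·A = 54800 × 1.9 = 1.04×10^5 W.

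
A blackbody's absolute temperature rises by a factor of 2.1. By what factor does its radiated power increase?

factor ≈ 19.4

P ∝ T⁴, so the power scales as (2.1)⁴ = 19.4.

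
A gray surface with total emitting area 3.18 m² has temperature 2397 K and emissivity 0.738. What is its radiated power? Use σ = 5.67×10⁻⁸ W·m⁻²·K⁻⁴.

Stefan–Boltzmann: P = εσAT⁴ = 0.738 × 5.67×10⁻⁸ × 3.18 × (2397)⁴ = 0.738 × 5.67×10⁻⁸ × 3.18 × 3.30×10^13.
P = 4.39×10^6 W.

P ≈ 4.39×10^6 W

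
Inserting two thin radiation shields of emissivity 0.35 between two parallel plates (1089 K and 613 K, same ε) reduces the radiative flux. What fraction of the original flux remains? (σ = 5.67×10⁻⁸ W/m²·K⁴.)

ratio ≈ 0.333

With N identical shields there are N+1 = 3 gaps in series, each with the same radiative resistance, so the flux falls to 1/(N+1) of its unshielded value.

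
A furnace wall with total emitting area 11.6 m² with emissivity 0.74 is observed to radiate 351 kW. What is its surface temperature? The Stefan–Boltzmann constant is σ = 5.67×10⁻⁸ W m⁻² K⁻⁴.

From P = εσAT⁴, T = (P / εσA)^(1/4) = (3.51×10^5 / (0.74 × 5.67×10⁻⁸ × 11.6))^(1/4).
T = (7.21×10^11)^(1/4) = 922 K.

T ≈ 922 K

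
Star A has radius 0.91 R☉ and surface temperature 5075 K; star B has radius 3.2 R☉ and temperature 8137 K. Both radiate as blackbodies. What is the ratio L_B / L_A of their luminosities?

L_B/L_A ≈ 81.7

L = 4πR²σT⁴ ∝ R²T⁴, so L_B/L_A = (3.2/0.91)² × (8137/5075)⁴ = 12.4 × 6.61 = 81.7.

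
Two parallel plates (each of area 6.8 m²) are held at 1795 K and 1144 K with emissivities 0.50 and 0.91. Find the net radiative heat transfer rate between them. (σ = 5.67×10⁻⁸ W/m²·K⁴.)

For two large parallel gray plates, q = σ(T₁⁴ − T₂⁴) / (1/ε₁ + 1/ε₂ − 1).
1/ε₁ + 1/ε₂ − 1 = 1/0.50 + 1/0.91 − 1 = 2.099.
T₁⁴ − T₂⁴ = 1.04×10^13 − 1.71×10^12 = 8.67×10^12 K⁴.
q = 5.67×10⁻⁸ × 8.67×10^12 / 2.099 = 2.34×10^5 W/m².
Q = q·A = 2.34×10^5 × 6.8 = 1.59×10^6 W.

Q ≈ 1.59×10^6 W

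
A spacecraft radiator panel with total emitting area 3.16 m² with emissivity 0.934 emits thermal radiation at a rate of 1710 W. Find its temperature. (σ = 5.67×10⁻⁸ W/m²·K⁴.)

From P = εσAT⁴, T = (P / εσA)^(1/4) = (1710 / (0.934 × 5.67×10⁻⁸ × 3.16))^(1/4).
T = (1.02×10^10)^(1/4) = 318 K.

T ≈ 318 K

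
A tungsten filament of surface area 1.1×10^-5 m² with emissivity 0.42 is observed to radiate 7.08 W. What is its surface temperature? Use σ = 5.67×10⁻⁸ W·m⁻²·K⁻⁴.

From P = εσAT⁴, T = (P / εσA)^(1/4) = (7.08 / (0.42 × 5.67×10⁻⁸ × 1.10×10^-5))^(1/4).
T = (2.70×10^13)^(1/4) = 2280 K.

T ≈ 2280 K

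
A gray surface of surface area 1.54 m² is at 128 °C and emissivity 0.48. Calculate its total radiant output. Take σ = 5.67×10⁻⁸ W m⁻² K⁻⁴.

128 °C = 401 K.
P = εσAT⁴ = 0.48 × 5.67×10⁻⁸ × 1.54 × (401)⁴ = 0.48 × 5.67×10⁻⁸ × 1.54 × 2.59×10^10.
P = 1080 W.

P ≈ 1080 W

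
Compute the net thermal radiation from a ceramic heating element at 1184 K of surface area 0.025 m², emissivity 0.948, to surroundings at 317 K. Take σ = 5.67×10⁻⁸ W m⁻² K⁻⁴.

Q = εσA(T⁴ − T_s⁴). T⁴ − T_s⁴ = (1184)⁴ − (317)⁴ = 1.97×10^12 − 1.01×10^10 = 1.96×10^12 K⁴.
Q = 0.948 × 5.67×10⁻⁸ × 0.0250 × 1.96×10^12 = 2630 W.

Q ≈ 2630 W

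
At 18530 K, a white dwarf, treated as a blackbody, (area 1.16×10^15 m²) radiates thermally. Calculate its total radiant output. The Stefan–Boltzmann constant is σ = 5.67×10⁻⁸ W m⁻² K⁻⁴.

P = σAT⁴ = 5.67×10⁻⁸ × 1.16×10^15 × (18530)⁴ = 5.67×10⁻⁸ × 1.16×10^15 × 1.18×10^17.
P = 7.75×10^24 W.

P ≈ 7.75×10^24 W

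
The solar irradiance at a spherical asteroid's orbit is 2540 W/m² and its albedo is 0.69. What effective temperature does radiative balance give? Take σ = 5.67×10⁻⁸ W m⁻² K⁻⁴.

T ≈ 243 K

Power absorbed = (1−a)S·πR²; power emitted = 4πR²σT⁴. Equating and cancelling πR²:
T = ((1−a)S / 4σ)^(1/4) = (787 / (4 × 5.67×10⁻⁸))^(1/4) = (3.47×10^9)^(1/4).
T = 243 K.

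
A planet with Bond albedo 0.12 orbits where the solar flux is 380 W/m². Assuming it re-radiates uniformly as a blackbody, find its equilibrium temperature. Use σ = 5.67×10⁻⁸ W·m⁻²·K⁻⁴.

Power absorbed = (1−a)S·πR²; power emitted = 4πR²σT⁴. Equating and cancelling πR²:
T = ((1−a)S / 4σ)^(1/4) = (334 / (4 × 5.67×10⁻⁸))^(1/4) = (1.47×10^9)^(1/4).
T = 196 K.

T ≈ 196 K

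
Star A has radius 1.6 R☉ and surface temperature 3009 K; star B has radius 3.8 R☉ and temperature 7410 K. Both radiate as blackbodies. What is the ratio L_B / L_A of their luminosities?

L_B/L_A ≈ 207

L = 4πR²σT⁴ ∝ R²T⁴, so L_B/L_A = (3.8/1.6)² × (7410/3009)⁴ = 5.64 × 36.8 = 207.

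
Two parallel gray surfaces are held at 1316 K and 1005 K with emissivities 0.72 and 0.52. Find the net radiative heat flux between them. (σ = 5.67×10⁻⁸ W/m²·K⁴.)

For two large parallel gray plates, q = σ(T₁⁴ − T₂⁴) / (1/ε₁ + 1/ε₂ − 1).
1/ε₁ + 1/ε₂ − 1 = 1/0.72 + 1/0.52 − 1 = 2.312.
T₁⁴ − T₂⁴ = 3.00×10^12 − 1.02×10^12 = 1.98×10^12 K⁴.
q = 5.67×10⁻⁸ × 1.98×10^12 / 2.312 = 48500 W/m².

q ≈ 48500 W/m²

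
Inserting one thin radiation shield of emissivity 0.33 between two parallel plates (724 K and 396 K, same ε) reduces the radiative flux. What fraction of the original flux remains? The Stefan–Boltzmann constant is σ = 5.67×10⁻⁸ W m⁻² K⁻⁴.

ratio ≈ 0.500

With N identical shields there are N+1 = 2 gaps in series, each with the same radiative resistance, so the flux falls to 1/(N+1) of its unshielded value.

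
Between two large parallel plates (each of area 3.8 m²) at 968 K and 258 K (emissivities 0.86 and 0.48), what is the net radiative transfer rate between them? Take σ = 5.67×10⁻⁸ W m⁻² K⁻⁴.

For two large parallel gray plates, q = σ(T₁⁴ − T₂⁴) / (1/ε₁ + 1/ε₂ − 1).
1/ε₁ + 1/ε₂ − 1 = 1/0.86 + 1/0.48 − 1 = 2.246.
T₁⁴ − T₂⁴ = 8.78×10^11 − 4.43×10^9 = 8.74×10^11 K⁴.
q = 5.67×10⁻⁸ × 8.74×10^11 / 2.246 = 22100 W/m².
Q = q·A = 22100 × 3.8 = 83800 W.

Q ≈ 83800 W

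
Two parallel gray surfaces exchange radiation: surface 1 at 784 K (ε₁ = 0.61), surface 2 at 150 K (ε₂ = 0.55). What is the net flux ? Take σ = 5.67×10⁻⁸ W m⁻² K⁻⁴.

q ≈ 8700 W/m²

For two large parallel gray plates, q = σ(T₁⁴ − T₂⁴) / (1/ε₁ + 1/ε₂ − 1).
1/ε₁ + 1/ε₂ − 1 = 1/0.61 + 1/0.55 − 1 = 2.458.
T₁⁴ − T₂⁴ = 3.78×10^11 − 5.06×10^8 = 3.77×10^11 K⁴.
q = 5.67×10⁻⁸ × 3.77×10^11 / 2.458 = 8700 W/m².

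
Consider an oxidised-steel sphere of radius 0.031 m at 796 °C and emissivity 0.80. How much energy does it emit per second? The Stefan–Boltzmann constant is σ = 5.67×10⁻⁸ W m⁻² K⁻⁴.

A = 4πr² = 4π × (0.031)² = 0.0121 m².
796 °C = 1069 K.
P = εσAT⁴ = 0.80 × 5.67×10⁻⁸ × 0.0121 × (1069)⁴ = 0.80 × 5.67×10⁻⁸ × 0.0121 × 1.31×10^12.
P = 715 W.

P ≈ 715 W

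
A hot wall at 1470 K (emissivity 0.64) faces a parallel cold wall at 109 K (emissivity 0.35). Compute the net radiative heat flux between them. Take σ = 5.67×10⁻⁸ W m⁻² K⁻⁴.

For two large parallel gray plates, q = σ(T₁⁴ − T₂⁴) / (1/ε₁ + 1/ε₂ − 1).
1/ε₁ + 1/ε₂ − 1 = 1/0.64 + 1/0.35 − 1 = 3.420.
T₁⁴ − T₂⁴ = 4.67×10^12 − 1.41×10^8 = 4.67×10^12 K⁴.
q = 5.67×10⁻⁸ × 4.67×10^12 / 3.420 = 77400 W/m².

q ≈ 77400 W/m²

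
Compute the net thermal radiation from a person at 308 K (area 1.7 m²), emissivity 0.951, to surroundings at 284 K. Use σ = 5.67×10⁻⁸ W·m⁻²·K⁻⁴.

Q = εσA(T⁴ − T_s⁴). T⁴ − T_s⁴ = (308)⁴ − (284)⁴ = 9.00×10^9 − 6.51×10^9 = 2.49×10^9 K⁴.
Q = 0.951 × 5.67×10⁻⁸ × 1.70 × 2.49×10^9 = 229 W.

Q ≈ 229 W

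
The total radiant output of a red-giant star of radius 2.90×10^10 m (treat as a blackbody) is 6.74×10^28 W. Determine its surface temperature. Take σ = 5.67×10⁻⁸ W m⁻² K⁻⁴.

T ≈ 3260 K

A = 4πr² = 4π × (2.90×10^10)² = 1.06×10^22 m².
From P = σAT⁴, T = (P / σA)^(1/4) = (6.74×10^28 / (5.67×10⁻⁸ × 1.06×10^22))^(1/4).
T = (1.12×10^14)^(1/4) = 3260 K.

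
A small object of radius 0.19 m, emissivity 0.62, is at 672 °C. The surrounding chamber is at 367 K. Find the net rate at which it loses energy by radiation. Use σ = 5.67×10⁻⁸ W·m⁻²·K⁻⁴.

Q ≈ 12400 W

A = 4πr² = 4π × (0.19)² = 0.454 m².
Convert: 672 °C = 945 K.
Q = εσA(T⁴ − T_s⁴). T⁴ − T_s⁴ = (945)⁴ − (367)⁴ = 7.97×10^11 − 1.81×10^10 = 7.79×10^11 K⁴.
Q = 0.62 × 5.67×10⁻⁸ × 0.454 × 7.79×10^11 = 12400 W.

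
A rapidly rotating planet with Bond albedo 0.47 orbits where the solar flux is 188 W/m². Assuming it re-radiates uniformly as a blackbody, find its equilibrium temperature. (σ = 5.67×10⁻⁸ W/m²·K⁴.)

Power absorbed = (1−a)S·πR²; power emitted = 4πR²σT⁴. Equating and cancelling πR²:
T = ((1−a)S / 4σ)^(1/4) = (99.6 / (4 × 5.67×10⁻⁸))^(1/4) = (4.39×10^8)^(1/4).
T = 145 K.

T ≈ 145 K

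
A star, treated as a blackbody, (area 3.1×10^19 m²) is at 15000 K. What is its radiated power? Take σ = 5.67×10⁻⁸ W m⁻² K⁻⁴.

P = σAT⁴ = 5.67×10⁻⁸ × 3.10×10^19 × (15000)⁴ = 5.67×10⁻⁸ × 3.10×10^19 × 5.06×10^16.
P = 8.90×10^28 W.

P ≈ 8.90×10^28 W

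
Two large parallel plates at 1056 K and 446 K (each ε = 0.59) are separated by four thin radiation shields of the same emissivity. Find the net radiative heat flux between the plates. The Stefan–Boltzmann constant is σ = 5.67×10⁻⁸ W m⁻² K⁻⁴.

q ≈ 5710 W/m²

Each of the 5 gaps contributes resistance (2/ε − 1) = 2/0.59 − 1 = 2.390; total = 11.95.
q = σ(T₁⁴ − T₂⁴) / 11.95 = 5.67×10⁻⁸ × 1.20×10^12 / 11.95 = 5710 W/m².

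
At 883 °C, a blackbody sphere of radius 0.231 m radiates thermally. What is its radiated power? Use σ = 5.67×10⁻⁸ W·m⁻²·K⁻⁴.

P ≈ 67900 W

A = 4πr² = 4π × (0.231)² = 0.671 m².
883 °C = 1156 K.
P = σAT⁴ = 5.67×10⁻⁸ × 0.671 × (1156)⁴ = 5.67×10⁻⁸ × 0.671 × 1.79×10^12.
P = 67900 W.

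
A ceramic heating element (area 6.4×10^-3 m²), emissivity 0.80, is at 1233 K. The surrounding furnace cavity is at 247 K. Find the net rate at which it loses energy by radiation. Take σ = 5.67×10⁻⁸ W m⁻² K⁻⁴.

Q ≈ 670 W

Q = εσA(T⁴ − T_s⁴). T⁴ − T_s⁴ = (1233)⁴ − (247)⁴ = 2.31×10^12 − 3.72×10^9 = 2.31×10^12 K⁴.
Q = 0.80 × 5.67×10⁻⁸ × 6.40×10^-3 × 2.31×10^12 = 670 W.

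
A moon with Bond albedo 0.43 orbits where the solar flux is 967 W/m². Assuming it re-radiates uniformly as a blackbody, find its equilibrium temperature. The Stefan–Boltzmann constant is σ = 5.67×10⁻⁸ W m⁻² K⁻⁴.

T ≈ 222 K

Power absorbed = (1−a)S·πR²; power emitted = 4πR²σT⁴. Equating and cancelling πR²:
T = ((1−a)S / 4σ)^(1/4) = (551 / (4 × 5.67×10⁻⁸))^(1/4) = (2.43×10^9)^(1/4).
T = 222 K.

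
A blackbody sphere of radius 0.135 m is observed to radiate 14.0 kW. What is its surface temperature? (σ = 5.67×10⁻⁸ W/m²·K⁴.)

A = 4πr² = 4π × (0.135)² = 0.229 m².
From P = σAT⁴, T = (P / σA)^(1/4) = (14000 / (5.67×10⁻⁸ × 0.229))^(1/4).
T = (1.08×10^12)^(1/4) = 1020 K.

T ≈ 1020 K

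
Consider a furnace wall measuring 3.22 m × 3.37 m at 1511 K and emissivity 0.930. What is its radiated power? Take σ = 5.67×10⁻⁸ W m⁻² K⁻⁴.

A = 3.22 × 3.37 = 10.9 m².
P = εσAT⁴ = 0.930 × 5.67×10⁻⁸ × 10.9 × (1511)⁴ = 0.930 × 5.67×10⁻⁸ × 10.9 × 5.21×10^12.
P = 2.98×10^6 W.

P ≈ 2.98×10^6 W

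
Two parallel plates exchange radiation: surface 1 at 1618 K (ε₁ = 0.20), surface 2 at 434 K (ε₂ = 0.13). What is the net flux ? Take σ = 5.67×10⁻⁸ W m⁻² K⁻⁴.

For two large parallel gray plates, q = σ(T₁⁴ − T₂⁴) / (1/ε₁ + 1/ε₂ − 1).
1/ε₁ + 1/ε₂ − 1 = 1/0.20 + 1/0.13 − 1 = 11.69.
T₁⁴ − T₂⁴ = 6.85×10^12 − 3.55×10^10 = 6.82×10^12 K⁴.
q = 5.67×10⁻⁸ × 6.82×10^12 / 11.69 = 33100 W/m².

q ≈ 33100 W/m²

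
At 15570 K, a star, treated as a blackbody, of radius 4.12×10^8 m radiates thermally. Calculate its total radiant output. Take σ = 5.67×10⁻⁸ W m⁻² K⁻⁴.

A = 4πr² = 4π × (4.12×10^8)² = 2.13×10^18 m².
P = σAT⁴ = 5.67×10⁻⁸ × 2.13×10^18 × (15570)⁴ = 5.67×10⁻⁸ × 2.13×10^18 × 5.88×10^16.
P = 7.11×10^27 W.

P ≈ 7.11×10^27 W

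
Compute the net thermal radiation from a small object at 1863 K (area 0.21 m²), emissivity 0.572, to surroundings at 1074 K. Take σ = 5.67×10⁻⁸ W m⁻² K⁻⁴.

Q ≈ 73000 W

Q = εσA(T⁴ − T_s⁴). T⁴ − T_s⁴ = (1863)⁴ − (1074)⁴ = 1.20×10^13 − 1.33×10^12 = 1.07×10^13 K⁴.
Q = 0.572 × 5.67×10⁻⁸ × 0.210 × 1.07×10^13 = 73000 W.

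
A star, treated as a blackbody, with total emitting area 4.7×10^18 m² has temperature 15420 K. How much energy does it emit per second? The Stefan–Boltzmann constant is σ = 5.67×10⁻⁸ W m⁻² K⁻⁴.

P ≈ 1.51×10^28 W

P = σAT⁴ = 5.67×10⁻⁸ × 4.70×10^18 × (15420)⁴ = 5.67×10⁻⁸ × 4.70×10^18 × 5.65×10^16.
P = 1.51×10^28 W.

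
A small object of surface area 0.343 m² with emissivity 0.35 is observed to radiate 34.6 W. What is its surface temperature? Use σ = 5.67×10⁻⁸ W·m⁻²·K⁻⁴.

From P = εσAT⁴, T = (P / εσA)^(1/4) = (34.6 / (0.35 × 5.67×10⁻⁸ × 0.343))^(1/4).
T = (5.08×10^9)^(1/4) = 267 K.

T ≈ 267 K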